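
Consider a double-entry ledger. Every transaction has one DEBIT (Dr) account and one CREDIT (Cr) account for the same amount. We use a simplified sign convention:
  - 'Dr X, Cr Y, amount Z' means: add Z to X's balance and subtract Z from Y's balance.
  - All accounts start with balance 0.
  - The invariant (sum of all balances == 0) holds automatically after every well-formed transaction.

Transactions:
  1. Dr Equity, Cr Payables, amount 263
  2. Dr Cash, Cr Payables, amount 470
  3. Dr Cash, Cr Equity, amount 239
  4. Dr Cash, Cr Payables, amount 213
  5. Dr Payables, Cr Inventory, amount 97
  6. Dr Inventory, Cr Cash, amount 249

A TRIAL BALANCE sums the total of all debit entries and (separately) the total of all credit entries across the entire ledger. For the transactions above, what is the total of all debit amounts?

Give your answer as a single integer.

Txn 1: debit+=263
Txn 2: debit+=470
Txn 3: debit+=239
Txn 4: debit+=213
Txn 5: debit+=97
Txn 6: debit+=249
Total debits = 1531

Answer: 1531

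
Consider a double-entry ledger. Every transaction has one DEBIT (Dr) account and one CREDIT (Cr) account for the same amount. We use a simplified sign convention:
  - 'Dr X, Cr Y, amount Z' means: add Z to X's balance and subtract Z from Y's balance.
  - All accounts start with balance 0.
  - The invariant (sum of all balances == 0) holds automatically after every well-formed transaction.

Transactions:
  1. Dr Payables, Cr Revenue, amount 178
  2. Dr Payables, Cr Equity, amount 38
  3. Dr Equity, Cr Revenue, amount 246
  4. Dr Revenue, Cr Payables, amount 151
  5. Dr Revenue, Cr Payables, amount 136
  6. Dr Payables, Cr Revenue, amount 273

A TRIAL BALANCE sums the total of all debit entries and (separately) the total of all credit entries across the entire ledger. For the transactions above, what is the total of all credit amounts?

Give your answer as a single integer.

Txn 1: credit+=178
Txn 2: credit+=38
Txn 3: credit+=246
Txn 4: credit+=151
Txn 5: credit+=136
Txn 6: credit+=273
Total credits = 1022

Answer: 1022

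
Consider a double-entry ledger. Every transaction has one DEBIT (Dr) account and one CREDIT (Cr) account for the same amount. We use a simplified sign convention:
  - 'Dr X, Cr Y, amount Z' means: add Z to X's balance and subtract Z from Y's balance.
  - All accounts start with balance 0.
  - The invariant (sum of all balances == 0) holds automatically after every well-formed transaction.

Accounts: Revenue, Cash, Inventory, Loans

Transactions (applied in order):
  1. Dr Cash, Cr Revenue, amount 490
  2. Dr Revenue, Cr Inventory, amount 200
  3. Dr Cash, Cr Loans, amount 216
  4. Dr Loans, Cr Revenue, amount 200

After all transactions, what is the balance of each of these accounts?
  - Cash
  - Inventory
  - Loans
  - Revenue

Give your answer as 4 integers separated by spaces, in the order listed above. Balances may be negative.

Answer: 706 -200 -16 -490

Derivation:
After txn 1 (Dr Cash, Cr Revenue, amount 490): Cash=490 Revenue=-490
After txn 2 (Dr Revenue, Cr Inventory, amount 200): Cash=490 Inventory=-200 Revenue=-290
After txn 3 (Dr Cash, Cr Loans, amount 216): Cash=706 Inventory=-200 Loans=-216 Revenue=-290
After txn 4 (Dr Loans, Cr Revenue, amount 200): Cash=706 Inventory=-200 Loans=-16 Revenue=-490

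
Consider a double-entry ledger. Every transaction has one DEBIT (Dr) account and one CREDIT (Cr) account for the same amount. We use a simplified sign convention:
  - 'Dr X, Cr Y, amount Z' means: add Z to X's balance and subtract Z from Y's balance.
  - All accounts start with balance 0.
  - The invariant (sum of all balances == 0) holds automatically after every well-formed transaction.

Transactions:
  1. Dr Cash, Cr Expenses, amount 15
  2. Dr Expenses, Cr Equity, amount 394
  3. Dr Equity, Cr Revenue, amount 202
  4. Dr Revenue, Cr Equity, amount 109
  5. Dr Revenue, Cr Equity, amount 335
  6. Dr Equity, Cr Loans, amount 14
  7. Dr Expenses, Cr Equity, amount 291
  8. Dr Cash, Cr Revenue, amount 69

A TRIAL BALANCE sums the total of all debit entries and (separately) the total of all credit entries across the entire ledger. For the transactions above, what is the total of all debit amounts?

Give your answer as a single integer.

Answer: 1429

Derivation:
Txn 1: debit+=15
Txn 2: debit+=394
Txn 3: debit+=202
Txn 4: debit+=109
Txn 5: debit+=335
Txn 6: debit+=14
Txn 7: debit+=291
Txn 8: debit+=69
Total debits = 1429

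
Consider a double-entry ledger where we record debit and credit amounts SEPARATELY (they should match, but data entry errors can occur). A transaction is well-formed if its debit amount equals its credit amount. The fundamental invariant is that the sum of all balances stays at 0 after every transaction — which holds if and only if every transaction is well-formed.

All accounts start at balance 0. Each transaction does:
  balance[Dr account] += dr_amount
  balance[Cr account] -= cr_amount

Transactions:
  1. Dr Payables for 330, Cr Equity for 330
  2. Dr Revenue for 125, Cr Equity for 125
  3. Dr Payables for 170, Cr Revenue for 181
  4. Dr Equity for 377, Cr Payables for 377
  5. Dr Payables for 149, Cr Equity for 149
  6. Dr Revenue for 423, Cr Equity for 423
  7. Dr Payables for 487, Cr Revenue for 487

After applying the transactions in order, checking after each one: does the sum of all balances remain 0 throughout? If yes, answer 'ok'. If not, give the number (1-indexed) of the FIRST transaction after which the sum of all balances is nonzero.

After txn 1: dr=330 cr=330 sum_balances=0
After txn 2: dr=125 cr=125 sum_balances=0
After txn 3: dr=170 cr=181 sum_balances=-11
After txn 4: dr=377 cr=377 sum_balances=-11
After txn 5: dr=149 cr=149 sum_balances=-11
After txn 6: dr=423 cr=423 sum_balances=-11
After txn 7: dr=487 cr=487 sum_balances=-11

Answer: 3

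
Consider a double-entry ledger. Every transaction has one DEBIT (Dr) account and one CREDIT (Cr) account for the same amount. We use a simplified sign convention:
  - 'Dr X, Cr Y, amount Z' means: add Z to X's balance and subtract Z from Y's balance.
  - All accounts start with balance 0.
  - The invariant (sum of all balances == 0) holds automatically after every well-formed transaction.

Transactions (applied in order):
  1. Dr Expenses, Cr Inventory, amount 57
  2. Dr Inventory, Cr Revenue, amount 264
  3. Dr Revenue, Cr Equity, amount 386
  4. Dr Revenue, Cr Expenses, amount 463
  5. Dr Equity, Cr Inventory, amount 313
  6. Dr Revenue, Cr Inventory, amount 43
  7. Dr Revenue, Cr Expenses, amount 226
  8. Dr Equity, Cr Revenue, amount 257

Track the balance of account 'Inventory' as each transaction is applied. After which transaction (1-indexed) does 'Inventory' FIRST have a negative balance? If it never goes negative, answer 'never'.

Answer: 1

Derivation:
After txn 1: Inventory=-57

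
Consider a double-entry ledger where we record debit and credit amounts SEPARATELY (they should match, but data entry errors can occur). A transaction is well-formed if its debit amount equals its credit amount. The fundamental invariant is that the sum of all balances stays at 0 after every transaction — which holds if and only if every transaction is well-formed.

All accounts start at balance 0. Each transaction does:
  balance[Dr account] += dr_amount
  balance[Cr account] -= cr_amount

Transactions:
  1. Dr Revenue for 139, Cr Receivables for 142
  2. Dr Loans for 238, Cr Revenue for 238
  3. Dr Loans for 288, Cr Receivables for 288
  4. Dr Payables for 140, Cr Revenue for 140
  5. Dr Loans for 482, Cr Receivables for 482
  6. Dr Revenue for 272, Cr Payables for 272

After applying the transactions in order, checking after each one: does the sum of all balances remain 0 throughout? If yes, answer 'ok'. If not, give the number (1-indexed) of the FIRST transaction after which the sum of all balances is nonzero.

Answer: 1

Derivation:
After txn 1: dr=139 cr=142 sum_balances=-3
After txn 2: dr=238 cr=238 sum_balances=-3
After txn 3: dr=288 cr=288 sum_balances=-3
After txn 4: dr=140 cr=140 sum_balances=-3
After txn 5: dr=482 cr=482 sum_balances=-3
After txn 6: dr=272 cr=272 sum_balances=-3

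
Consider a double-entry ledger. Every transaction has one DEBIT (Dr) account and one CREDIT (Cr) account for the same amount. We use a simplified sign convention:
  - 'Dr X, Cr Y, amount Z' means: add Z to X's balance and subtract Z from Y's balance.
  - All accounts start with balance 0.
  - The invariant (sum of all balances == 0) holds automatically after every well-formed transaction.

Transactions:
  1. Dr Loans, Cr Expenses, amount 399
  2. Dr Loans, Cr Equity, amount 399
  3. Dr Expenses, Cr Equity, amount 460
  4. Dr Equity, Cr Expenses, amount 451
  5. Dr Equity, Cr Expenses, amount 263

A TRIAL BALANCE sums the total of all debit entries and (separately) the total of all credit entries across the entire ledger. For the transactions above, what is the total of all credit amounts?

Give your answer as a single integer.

Txn 1: credit+=399
Txn 2: credit+=399
Txn 3: credit+=460
Txn 4: credit+=451
Txn 5: credit+=263
Total credits = 1972

Answer: 1972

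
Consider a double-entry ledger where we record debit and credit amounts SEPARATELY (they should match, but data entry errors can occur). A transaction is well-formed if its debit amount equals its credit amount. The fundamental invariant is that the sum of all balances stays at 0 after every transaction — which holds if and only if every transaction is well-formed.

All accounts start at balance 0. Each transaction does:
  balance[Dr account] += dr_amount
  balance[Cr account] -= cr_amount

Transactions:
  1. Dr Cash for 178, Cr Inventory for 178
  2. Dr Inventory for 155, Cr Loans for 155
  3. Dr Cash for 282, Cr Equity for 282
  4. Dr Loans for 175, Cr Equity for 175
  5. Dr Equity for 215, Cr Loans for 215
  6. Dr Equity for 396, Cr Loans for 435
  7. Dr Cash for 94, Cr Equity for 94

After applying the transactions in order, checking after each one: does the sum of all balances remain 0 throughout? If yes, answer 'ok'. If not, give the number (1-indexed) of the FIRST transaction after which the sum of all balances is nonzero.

Answer: 6

Derivation:
After txn 1: dr=178 cr=178 sum_balances=0
After txn 2: dr=155 cr=155 sum_balances=0
After txn 3: dr=282 cr=282 sum_balances=0
After txn 4: dr=175 cr=175 sum_balances=0
After txn 5: dr=215 cr=215 sum_balances=0
After txn 6: dr=396 cr=435 sum_balances=-39
After txn 7: dr=94 cr=94 sum_balances=-39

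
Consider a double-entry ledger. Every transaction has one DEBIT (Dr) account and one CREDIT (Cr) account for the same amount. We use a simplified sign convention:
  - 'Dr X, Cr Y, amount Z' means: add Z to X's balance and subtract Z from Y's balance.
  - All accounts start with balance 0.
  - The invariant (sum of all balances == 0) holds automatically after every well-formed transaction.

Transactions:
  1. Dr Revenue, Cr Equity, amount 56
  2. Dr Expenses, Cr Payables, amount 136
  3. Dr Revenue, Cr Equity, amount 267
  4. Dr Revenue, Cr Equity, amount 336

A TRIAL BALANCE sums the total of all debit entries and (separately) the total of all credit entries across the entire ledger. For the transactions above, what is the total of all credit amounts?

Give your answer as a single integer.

Txn 1: credit+=56
Txn 2: credit+=136
Txn 3: credit+=267
Txn 4: credit+=336
Total credits = 795

Answer: 795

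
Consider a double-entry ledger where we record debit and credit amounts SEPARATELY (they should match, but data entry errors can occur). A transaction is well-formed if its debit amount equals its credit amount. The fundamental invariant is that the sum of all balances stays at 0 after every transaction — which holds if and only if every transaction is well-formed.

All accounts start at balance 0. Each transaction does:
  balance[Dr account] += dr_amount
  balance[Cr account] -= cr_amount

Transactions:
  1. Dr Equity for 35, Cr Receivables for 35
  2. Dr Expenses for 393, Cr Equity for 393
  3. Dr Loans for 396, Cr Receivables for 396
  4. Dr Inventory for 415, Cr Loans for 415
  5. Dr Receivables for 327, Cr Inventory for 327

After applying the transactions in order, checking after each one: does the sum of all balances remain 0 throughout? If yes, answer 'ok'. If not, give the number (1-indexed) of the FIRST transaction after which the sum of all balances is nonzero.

Answer: ok

Derivation:
After txn 1: dr=35 cr=35 sum_balances=0
After txn 2: dr=393 cr=393 sum_balances=0
After txn 3: dr=396 cr=396 sum_balances=0
After txn 4: dr=415 cr=415 sum_balances=0
After txn 5: dr=327 cr=327 sum_balances=0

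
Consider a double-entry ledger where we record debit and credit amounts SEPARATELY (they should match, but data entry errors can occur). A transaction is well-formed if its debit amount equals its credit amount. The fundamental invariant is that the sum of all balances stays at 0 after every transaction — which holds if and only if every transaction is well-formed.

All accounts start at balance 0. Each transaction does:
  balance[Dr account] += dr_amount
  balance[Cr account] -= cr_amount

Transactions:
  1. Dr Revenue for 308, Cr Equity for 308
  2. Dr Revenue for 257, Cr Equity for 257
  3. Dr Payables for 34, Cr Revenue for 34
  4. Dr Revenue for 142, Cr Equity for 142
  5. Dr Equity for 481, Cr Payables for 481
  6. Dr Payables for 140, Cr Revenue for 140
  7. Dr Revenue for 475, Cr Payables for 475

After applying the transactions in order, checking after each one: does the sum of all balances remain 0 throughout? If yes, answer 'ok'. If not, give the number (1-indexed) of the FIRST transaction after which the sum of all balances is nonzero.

Answer: ok

Derivation:
After txn 1: dr=308 cr=308 sum_balances=0
After txn 2: dr=257 cr=257 sum_balances=0
After txn 3: dr=34 cr=34 sum_balances=0
After txn 4: dr=142 cr=142 sum_balances=0
After txn 5: dr=481 cr=481 sum_balances=0
After txn 6: dr=140 cr=140 sum_balances=0
After txn 7: dr=475 cr=475 sum_balances=0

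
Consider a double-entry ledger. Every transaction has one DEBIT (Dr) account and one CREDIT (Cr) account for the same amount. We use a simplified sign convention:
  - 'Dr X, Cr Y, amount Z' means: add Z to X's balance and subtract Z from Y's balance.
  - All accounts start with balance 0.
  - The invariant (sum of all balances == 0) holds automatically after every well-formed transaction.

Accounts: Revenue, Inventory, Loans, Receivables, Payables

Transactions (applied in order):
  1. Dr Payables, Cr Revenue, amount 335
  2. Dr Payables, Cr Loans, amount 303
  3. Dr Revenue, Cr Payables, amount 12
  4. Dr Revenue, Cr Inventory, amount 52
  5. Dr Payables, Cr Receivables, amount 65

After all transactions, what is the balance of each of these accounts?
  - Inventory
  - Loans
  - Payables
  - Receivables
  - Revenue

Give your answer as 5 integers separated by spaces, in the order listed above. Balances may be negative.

Answer: -52 -303 691 -65 -271

Derivation:
After txn 1 (Dr Payables, Cr Revenue, amount 335): Payables=335 Revenue=-335
After txn 2 (Dr Payables, Cr Loans, amount 303): Loans=-303 Payables=638 Revenue=-335
After txn 3 (Dr Revenue, Cr Payables, amount 12): Loans=-303 Payables=626 Revenue=-323
After txn 4 (Dr Revenue, Cr Inventory, amount 52): Inventory=-52 Loans=-303 Payables=626 Revenue=-271
After txn 5 (Dr Payables, Cr Receivables, amount 65): Inventory=-52 Loans=-303 Payables=691 Receivables=-65 Revenue=-271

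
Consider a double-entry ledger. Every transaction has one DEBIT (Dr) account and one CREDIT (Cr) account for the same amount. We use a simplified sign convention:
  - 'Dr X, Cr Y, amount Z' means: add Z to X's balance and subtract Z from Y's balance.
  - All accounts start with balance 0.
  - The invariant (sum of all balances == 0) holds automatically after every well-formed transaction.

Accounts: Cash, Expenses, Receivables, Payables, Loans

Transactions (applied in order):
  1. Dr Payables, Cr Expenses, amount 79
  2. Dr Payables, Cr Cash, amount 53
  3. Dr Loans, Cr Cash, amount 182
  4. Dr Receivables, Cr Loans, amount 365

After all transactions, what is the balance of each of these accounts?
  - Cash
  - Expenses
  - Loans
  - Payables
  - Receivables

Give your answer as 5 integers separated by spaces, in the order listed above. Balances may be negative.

Answer: -235 -79 -183 132 365

Derivation:
After txn 1 (Dr Payables, Cr Expenses, amount 79): Expenses=-79 Payables=79
After txn 2 (Dr Payables, Cr Cash, amount 53): Cash=-53 Expenses=-79 Payables=132
After txn 3 (Dr Loans, Cr Cash, amount 182): Cash=-235 Expenses=-79 Loans=182 Payables=132
After txn 4 (Dr Receivables, Cr Loans, amount 365): Cash=-235 Expenses=-79 Loans=-183 Payables=132 Receivables=365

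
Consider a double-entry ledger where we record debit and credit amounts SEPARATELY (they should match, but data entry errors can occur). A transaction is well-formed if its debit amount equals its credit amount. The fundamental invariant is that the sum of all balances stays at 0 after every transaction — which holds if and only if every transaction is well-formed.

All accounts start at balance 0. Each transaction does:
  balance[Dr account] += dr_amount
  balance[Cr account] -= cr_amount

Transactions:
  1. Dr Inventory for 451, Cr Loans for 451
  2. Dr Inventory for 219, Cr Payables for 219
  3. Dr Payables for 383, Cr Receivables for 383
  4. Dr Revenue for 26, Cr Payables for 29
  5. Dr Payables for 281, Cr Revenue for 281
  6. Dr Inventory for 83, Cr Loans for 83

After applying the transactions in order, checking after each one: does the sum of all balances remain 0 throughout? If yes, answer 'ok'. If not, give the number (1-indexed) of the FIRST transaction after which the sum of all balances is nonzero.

After txn 1: dr=451 cr=451 sum_balances=0
After txn 2: dr=219 cr=219 sum_balances=0
After txn 3: dr=383 cr=383 sum_balances=0
After txn 4: dr=26 cr=29 sum_balances=-3
After txn 5: dr=281 cr=281 sum_balances=-3
After txn 6: dr=83 cr=83 sum_balances=-3

Answer: 4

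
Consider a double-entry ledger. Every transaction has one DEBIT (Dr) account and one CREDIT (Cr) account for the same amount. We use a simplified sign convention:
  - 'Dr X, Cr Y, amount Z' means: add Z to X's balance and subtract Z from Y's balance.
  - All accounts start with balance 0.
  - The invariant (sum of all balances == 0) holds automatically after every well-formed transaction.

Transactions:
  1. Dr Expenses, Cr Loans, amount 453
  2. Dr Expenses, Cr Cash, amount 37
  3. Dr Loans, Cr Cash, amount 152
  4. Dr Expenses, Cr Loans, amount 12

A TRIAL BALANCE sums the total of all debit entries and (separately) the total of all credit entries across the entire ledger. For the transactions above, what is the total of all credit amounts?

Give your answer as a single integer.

Txn 1: credit+=453
Txn 2: credit+=37
Txn 3: credit+=152
Txn 4: credit+=12
Total credits = 654

Answer: 654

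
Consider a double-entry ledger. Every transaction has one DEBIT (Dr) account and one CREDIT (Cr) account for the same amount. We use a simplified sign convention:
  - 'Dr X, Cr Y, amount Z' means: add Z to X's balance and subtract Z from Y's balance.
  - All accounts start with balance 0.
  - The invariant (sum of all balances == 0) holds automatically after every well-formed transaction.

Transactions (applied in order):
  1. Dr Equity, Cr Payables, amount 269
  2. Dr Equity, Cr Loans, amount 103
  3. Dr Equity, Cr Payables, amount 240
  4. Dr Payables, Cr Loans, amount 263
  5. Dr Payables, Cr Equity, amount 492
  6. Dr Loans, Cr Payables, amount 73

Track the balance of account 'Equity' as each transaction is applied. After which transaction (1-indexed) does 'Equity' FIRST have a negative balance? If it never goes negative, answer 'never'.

After txn 1: Equity=269
After txn 2: Equity=372
After txn 3: Equity=612
After txn 4: Equity=612
After txn 5: Equity=120
After txn 6: Equity=120

Answer: never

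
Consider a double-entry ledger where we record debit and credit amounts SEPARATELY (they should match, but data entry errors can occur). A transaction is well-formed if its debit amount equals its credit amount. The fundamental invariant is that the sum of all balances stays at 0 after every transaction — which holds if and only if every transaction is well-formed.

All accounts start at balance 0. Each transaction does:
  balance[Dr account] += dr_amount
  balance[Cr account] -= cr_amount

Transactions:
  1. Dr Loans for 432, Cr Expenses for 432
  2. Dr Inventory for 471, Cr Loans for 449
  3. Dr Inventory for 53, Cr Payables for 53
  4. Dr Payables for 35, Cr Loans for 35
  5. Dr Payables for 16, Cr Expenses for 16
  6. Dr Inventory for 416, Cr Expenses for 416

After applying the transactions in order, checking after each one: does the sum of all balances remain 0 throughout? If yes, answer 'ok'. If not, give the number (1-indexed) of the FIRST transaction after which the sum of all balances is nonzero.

Answer: 2

Derivation:
After txn 1: dr=432 cr=432 sum_balances=0
After txn 2: dr=471 cr=449 sum_balances=22
After txn 3: dr=53 cr=53 sum_balances=22
After txn 4: dr=35 cr=35 sum_balances=22
After txn 5: dr=16 cr=16 sum_balances=22
After txn 6: dr=416 cr=416 sum_balances=22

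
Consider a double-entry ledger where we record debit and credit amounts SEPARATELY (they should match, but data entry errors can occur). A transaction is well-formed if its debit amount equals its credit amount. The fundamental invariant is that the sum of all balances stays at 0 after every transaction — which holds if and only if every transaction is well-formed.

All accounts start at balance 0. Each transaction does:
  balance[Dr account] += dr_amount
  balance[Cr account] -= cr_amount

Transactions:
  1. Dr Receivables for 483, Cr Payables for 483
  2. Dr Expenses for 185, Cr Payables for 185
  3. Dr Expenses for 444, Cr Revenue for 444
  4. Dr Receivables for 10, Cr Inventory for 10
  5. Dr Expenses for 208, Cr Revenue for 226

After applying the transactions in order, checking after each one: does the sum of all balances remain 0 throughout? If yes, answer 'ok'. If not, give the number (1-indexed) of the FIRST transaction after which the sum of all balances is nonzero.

Answer: 5

Derivation:
After txn 1: dr=483 cr=483 sum_balances=0
After txn 2: dr=185 cr=185 sum_balances=0
After txn 3: dr=444 cr=444 sum_balances=0
After txn 4: dr=10 cr=10 sum_balances=0
After txn 5: dr=208 cr=226 sum_balances=-18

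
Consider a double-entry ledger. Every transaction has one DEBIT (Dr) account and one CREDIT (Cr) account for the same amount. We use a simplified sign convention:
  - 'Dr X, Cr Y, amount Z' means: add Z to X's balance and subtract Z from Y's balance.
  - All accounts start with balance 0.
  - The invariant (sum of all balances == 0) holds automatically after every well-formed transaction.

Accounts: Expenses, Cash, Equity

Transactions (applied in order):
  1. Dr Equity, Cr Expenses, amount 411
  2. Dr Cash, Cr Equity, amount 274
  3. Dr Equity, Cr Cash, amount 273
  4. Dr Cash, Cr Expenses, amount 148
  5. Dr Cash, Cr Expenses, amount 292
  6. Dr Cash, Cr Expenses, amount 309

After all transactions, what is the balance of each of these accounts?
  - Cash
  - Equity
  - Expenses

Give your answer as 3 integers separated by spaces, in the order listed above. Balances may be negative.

After txn 1 (Dr Equity, Cr Expenses, amount 411): Equity=411 Expenses=-411
After txn 2 (Dr Cash, Cr Equity, amount 274): Cash=274 Equity=137 Expenses=-411
After txn 3 (Dr Equity, Cr Cash, amount 273): Cash=1 Equity=410 Expenses=-411
After txn 4 (Dr Cash, Cr Expenses, amount 148): Cash=149 Equity=410 Expenses=-559
After txn 5 (Dr Cash, Cr Expenses, amount 292): Cash=441 Equity=410 Expenses=-851
After txn 6 (Dr Cash, Cr Expenses, amount 309): Cash=750 Equity=410 Expenses=-1160

Answer: 750 410 -1160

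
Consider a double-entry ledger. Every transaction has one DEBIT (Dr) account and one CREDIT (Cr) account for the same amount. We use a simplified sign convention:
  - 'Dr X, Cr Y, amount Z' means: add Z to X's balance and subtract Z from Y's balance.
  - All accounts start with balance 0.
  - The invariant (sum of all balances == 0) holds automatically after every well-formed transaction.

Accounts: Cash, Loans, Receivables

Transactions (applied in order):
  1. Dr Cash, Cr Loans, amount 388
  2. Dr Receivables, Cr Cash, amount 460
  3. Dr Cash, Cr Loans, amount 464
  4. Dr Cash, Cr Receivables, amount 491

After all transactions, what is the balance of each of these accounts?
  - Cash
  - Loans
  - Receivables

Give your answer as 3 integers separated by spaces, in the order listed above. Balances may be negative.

Answer: 883 -852 -31

Derivation:
After txn 1 (Dr Cash, Cr Loans, amount 388): Cash=388 Loans=-388
After txn 2 (Dr Receivables, Cr Cash, amount 460): Cash=-72 Loans=-388 Receivables=460
After txn 3 (Dr Cash, Cr Loans, amount 464): Cash=392 Loans=-852 Receivables=460
After txn 4 (Dr Cash, Cr Receivables, amount 491): Cash=883 Loans=-852 Receivables=-31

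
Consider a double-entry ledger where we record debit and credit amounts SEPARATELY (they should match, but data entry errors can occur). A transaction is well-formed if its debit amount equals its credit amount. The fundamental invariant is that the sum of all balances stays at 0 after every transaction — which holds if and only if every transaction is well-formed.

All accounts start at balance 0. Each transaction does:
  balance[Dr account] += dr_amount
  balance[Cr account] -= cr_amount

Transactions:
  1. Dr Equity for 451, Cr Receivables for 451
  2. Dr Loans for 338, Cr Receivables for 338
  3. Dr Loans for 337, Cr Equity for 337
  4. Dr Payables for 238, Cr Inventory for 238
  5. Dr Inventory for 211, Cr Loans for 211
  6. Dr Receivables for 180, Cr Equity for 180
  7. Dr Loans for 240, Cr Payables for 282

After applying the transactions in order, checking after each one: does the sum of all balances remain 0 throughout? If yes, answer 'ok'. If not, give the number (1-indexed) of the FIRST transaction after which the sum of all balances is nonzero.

After txn 1: dr=451 cr=451 sum_balances=0
After txn 2: dr=338 cr=338 sum_balances=0
After txn 3: dr=337 cr=337 sum_balances=0
After txn 4: dr=238 cr=238 sum_balances=0
After txn 5: dr=211 cr=211 sum_balances=0
After txn 6: dr=180 cr=180 sum_balances=0
After txn 7: dr=240 cr=282 sum_balances=-42

Answer: 7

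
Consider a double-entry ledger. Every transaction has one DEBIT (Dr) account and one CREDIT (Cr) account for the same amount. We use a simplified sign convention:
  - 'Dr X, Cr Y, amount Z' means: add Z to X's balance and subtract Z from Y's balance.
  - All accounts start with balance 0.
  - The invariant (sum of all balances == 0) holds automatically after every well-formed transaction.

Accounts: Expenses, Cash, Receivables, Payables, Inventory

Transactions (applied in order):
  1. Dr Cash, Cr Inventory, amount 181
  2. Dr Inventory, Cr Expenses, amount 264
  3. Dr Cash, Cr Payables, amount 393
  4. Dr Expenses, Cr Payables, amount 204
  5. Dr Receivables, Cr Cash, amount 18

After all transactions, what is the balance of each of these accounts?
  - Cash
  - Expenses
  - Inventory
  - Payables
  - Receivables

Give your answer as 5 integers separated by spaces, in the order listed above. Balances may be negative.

After txn 1 (Dr Cash, Cr Inventory, amount 181): Cash=181 Inventory=-181
After txn 2 (Dr Inventory, Cr Expenses, amount 264): Cash=181 Expenses=-264 Inventory=83
After txn 3 (Dr Cash, Cr Payables, amount 393): Cash=574 Expenses=-264 Inventory=83 Payables=-393
After txn 4 (Dr Expenses, Cr Payables, amount 204): Cash=574 Expenses=-60 Inventory=83 Payables=-597
After txn 5 (Dr Receivables, Cr Cash, amount 18): Cash=556 Expenses=-60 Inventory=83 Payables=-597 Receivables=18

Answer: 556 -60 83 -597 18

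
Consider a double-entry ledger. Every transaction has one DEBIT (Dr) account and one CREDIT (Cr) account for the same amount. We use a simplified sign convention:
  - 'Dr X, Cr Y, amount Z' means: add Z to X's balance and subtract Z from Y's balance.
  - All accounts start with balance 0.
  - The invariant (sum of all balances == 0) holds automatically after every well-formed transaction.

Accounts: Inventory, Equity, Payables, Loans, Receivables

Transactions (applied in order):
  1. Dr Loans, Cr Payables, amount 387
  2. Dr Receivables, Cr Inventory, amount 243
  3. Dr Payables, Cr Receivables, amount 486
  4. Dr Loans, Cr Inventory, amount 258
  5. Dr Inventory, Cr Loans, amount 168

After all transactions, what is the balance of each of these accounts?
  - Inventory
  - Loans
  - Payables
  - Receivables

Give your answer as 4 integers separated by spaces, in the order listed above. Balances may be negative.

After txn 1 (Dr Loans, Cr Payables, amount 387): Loans=387 Payables=-387
After txn 2 (Dr Receivables, Cr Inventory, amount 243): Inventory=-243 Loans=387 Payables=-387 Receivables=243
After txn 3 (Dr Payables, Cr Receivables, amount 486): Inventory=-243 Loans=387 Payables=99 Receivables=-243
After txn 4 (Dr Loans, Cr Inventory, amount 258): Inventory=-501 Loans=645 Payables=99 Receivables=-243
After txn 5 (Dr Inventory, Cr Loans, amount 168): Inventory=-333 Loans=477 Payables=99 Receivables=-243

Answer: -333 477 99 -243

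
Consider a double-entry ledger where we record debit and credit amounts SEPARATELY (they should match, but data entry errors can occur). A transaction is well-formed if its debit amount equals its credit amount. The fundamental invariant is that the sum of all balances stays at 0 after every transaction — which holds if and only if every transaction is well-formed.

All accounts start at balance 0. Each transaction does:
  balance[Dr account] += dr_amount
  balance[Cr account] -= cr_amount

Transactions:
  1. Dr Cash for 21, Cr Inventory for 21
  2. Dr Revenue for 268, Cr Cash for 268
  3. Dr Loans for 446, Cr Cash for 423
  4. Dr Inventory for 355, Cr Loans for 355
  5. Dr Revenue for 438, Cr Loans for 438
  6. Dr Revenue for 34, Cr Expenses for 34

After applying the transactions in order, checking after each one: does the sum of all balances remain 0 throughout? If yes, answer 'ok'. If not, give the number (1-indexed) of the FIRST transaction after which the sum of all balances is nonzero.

After txn 1: dr=21 cr=21 sum_balances=0
After txn 2: dr=268 cr=268 sum_balances=0
After txn 3: dr=446 cr=423 sum_balances=23
After txn 4: dr=355 cr=355 sum_balances=23
After txn 5: dr=438 cr=438 sum_balances=23
After txn 6: dr=34 cr=34 sum_balances=23

Answer: 3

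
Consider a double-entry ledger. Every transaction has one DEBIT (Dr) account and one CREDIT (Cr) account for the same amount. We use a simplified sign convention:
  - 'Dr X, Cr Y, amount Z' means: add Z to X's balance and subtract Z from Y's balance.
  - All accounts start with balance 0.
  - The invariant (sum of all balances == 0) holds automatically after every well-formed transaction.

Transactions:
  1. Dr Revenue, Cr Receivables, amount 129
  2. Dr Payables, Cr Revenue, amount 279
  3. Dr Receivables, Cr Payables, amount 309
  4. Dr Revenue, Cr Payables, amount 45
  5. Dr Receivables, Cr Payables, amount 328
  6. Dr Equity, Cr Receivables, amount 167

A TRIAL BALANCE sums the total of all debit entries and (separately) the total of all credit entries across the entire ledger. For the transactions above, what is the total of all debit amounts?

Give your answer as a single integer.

Txn 1: debit+=129
Txn 2: debit+=279
Txn 3: debit+=309
Txn 4: debit+=45
Txn 5: debit+=328
Txn 6: debit+=167
Total debits = 1257

Answer: 1257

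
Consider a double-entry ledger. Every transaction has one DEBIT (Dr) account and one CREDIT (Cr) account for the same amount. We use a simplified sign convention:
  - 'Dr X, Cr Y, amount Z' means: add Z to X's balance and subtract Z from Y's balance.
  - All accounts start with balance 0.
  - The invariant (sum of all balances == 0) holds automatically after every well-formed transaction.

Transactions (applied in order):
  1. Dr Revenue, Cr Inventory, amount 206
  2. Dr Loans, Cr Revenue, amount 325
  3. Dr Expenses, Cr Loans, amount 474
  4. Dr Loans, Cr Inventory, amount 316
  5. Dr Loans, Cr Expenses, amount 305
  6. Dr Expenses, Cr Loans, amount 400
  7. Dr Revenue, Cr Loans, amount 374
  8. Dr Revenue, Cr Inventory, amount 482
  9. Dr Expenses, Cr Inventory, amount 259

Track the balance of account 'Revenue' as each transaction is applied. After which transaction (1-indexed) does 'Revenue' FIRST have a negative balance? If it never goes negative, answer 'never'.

After txn 1: Revenue=206
After txn 2: Revenue=-119

Answer: 2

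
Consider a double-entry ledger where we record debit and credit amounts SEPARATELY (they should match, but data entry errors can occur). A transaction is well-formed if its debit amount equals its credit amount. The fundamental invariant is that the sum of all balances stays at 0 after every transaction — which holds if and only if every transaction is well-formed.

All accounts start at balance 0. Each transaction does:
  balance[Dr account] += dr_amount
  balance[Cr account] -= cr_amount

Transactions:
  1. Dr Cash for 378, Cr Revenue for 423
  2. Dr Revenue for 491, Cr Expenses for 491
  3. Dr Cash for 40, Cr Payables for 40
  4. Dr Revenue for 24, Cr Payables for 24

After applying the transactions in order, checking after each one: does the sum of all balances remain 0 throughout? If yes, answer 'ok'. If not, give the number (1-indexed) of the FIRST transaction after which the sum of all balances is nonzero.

After txn 1: dr=378 cr=423 sum_balances=-45
After txn 2: dr=491 cr=491 sum_balances=-45
After txn 3: dr=40 cr=40 sum_balances=-45
After txn 4: dr=24 cr=24 sum_balances=-45

Answer: 1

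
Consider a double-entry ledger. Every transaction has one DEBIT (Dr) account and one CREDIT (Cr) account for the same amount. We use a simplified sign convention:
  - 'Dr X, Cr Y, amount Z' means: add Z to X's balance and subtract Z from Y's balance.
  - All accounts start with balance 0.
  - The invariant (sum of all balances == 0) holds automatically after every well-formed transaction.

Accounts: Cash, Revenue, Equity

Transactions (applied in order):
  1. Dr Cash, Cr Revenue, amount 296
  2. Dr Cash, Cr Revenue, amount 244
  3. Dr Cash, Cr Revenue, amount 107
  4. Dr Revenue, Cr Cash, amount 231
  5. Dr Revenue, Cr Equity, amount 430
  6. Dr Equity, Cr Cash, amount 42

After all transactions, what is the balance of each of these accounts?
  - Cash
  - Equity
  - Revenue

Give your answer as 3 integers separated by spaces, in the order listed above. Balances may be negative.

After txn 1 (Dr Cash, Cr Revenue, amount 296): Cash=296 Revenue=-296
After txn 2 (Dr Cash, Cr Revenue, amount 244): Cash=540 Revenue=-540
After txn 3 (Dr Cash, Cr Revenue, amount 107): Cash=647 Revenue=-647
After txn 4 (Dr Revenue, Cr Cash, amount 231): Cash=416 Revenue=-416
After txn 5 (Dr Revenue, Cr Equity, amount 430): Cash=416 Equity=-430 Revenue=14
After txn 6 (Dr Equity, Cr Cash, amount 42): Cash=374 Equity=-388 Revenue=14

Answer: 374 -388 14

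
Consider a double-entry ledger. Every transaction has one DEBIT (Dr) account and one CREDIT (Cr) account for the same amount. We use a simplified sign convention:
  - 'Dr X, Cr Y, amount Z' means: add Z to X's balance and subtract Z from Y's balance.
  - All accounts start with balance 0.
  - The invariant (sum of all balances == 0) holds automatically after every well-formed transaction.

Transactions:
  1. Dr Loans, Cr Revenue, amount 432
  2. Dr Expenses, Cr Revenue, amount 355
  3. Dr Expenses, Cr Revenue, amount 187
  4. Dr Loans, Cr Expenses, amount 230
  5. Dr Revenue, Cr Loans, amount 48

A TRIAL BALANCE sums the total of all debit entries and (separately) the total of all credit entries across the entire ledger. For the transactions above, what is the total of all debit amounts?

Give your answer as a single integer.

Txn 1: debit+=432
Txn 2: debit+=355
Txn 3: debit+=187
Txn 4: debit+=230
Txn 5: debit+=48
Total debits = 1252

Answer: 1252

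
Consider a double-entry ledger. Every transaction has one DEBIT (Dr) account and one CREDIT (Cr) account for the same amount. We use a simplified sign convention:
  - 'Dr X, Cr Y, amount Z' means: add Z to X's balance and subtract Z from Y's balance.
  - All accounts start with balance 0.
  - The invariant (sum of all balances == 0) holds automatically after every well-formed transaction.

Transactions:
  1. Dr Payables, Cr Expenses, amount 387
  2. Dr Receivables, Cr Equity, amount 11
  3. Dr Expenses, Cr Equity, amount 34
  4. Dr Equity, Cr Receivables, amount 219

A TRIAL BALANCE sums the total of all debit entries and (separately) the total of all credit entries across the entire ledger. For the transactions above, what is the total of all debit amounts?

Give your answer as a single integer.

Txn 1: debit+=387
Txn 2: debit+=11
Txn 3: debit+=34
Txn 4: debit+=219
Total debits = 651

Answer: 651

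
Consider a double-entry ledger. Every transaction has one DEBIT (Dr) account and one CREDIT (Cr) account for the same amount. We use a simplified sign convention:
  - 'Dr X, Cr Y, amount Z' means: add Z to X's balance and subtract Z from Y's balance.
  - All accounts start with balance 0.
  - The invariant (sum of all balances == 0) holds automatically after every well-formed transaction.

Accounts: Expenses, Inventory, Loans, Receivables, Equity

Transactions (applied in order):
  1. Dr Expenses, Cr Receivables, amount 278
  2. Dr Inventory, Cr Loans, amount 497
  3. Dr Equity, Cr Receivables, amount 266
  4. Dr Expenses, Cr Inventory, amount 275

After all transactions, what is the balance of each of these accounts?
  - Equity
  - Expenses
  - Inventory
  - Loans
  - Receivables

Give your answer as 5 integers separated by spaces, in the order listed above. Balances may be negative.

Answer: 266 553 222 -497 -544

Derivation:
After txn 1 (Dr Expenses, Cr Receivables, amount 278): Expenses=278 Receivables=-278
After txn 2 (Dr Inventory, Cr Loans, amount 497): Expenses=278 Inventory=497 Loans=-497 Receivables=-278
After txn 3 (Dr Equity, Cr Receivables, amount 266): Equity=266 Expenses=278 Inventory=497 Loans=-497 Receivables=-544
After txn 4 (Dr Expenses, Cr Inventory, amount 275): Equity=266 Expenses=553 Inventory=222 Loans=-497 Receivables=-544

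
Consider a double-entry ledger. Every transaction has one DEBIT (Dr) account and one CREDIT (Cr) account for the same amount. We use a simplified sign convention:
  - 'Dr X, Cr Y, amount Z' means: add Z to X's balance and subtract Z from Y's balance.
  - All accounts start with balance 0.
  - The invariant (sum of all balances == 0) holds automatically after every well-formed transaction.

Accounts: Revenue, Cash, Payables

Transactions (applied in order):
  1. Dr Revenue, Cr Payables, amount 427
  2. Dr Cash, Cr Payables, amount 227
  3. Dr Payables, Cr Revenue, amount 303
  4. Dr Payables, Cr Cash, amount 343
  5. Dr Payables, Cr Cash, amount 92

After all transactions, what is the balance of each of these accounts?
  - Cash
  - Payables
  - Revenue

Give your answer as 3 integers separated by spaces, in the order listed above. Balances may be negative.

After txn 1 (Dr Revenue, Cr Payables, amount 427): Payables=-427 Revenue=427
After txn 2 (Dr Cash, Cr Payables, amount 227): Cash=227 Payables=-654 Revenue=427
After txn 3 (Dr Payables, Cr Revenue, amount 303): Cash=227 Payables=-351 Revenue=124
After txn 4 (Dr Payables, Cr Cash, amount 343): Cash=-116 Payables=-8 Revenue=124
After txn 5 (Dr Payables, Cr Cash, amount 92): Cash=-208 Payables=84 Revenue=124

Answer: -208 84 124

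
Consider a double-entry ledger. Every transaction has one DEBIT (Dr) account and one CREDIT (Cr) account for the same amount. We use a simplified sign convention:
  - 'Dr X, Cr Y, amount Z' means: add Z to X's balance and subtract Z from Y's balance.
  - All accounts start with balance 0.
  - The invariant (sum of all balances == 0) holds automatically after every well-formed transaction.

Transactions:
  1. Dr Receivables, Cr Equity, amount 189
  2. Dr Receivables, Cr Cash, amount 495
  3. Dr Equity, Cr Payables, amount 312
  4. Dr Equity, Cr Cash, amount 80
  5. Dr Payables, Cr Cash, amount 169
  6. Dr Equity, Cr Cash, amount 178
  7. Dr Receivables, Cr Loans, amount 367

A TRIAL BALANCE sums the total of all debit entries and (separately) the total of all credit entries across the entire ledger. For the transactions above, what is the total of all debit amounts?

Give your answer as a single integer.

Answer: 1790

Derivation:
Txn 1: debit+=189
Txn 2: debit+=495
Txn 3: debit+=312
Txn 4: debit+=80
Txn 5: debit+=169
Txn 6: debit+=178
Txn 7: debit+=367
Total debits = 1790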